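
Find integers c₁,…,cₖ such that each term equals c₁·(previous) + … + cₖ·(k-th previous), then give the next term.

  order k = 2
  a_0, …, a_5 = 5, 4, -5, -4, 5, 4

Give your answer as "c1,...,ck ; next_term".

0,-1 ; -5

  a_2 = 0·4 + -1·5 = -5
  a_3 = 0·-5 + -1·4 = -4
  a_4 = 0·-4 + -1·-5 = 5
  a_5 = 0·5 + -1·-4 = 4
  a_6 = 0·4 + -1·5 = -5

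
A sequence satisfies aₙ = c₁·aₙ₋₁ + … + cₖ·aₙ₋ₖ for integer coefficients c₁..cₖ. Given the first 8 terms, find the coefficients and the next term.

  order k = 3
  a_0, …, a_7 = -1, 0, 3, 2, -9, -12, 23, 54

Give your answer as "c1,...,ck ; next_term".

0,-3,-2 ; -45

  a_3 = 0·3 + -3·0 + -2·-1 = 2
  a_4 = 0·2 + -3·3 + -2·0 = -9
  a_5 = 0·-9 + -3·2 + -2·3 = -12
  a_6 = 0·-12 + -3·-9 + -2·2 = 23
  a_7 = 0·23 + -3·-12 + -2·-9 = 54
  a_8 = 0·54 + -3·23 + -2·-12 = -45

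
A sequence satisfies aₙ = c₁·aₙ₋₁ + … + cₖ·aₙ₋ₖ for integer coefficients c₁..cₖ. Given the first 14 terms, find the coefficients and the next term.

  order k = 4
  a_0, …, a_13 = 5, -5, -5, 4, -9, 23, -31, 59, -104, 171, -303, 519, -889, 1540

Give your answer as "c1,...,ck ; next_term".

  a_4 = -1·4 + 1·-5 + -1·-5 + -1·5 = -9
  a_5 = -1·-9 + 1·4 + -1·-5 + -1·-5 = 23
  a_6 = -1·23 + 1·-9 + -1·4 + -1·-5 = -31
  a_7 = -1·-31 + 1·23 + -1·-9 + -1·4 = 59
  a_8 = -1·59 + 1·-31 + -1·23 + -1·-9 = -104
  a_9 = -1·-104 + 1·59 + -1·-31 + -1·23 = 171
  a_10 = -1·171 + 1·-104 + -1·59 + -1·-31 = -303
  a_11 = -1·-303 + 1·171 + -1·-104 + -1·59 = 519
  a_12 = -1·519 + 1·-303 + -1·171 + -1·-104 = -889
  a_13 = -1·-889 + 1·519 + -1·-303 + -1·171 = 1540
  a_14 = -1·1540 + 1·-889 + -1·519 + -1·-303 = -2645

-1,1,-1,-1 ; -2645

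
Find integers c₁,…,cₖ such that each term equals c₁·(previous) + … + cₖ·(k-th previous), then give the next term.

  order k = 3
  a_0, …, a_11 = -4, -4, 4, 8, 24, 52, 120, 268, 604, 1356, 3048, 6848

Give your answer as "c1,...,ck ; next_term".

2,1,-1 ; 15388

  a_3 = 2·4 + 1·-4 + -1·-4 = 8
  a_4 = 2·8 + 1·4 + -1·-4 = 24
  a_5 = 2·24 + 1·8 + -1·4 = 52
  a_6 = 2·52 + 1·24 + -1·8 = 120
  a_7 = 2·120 + 1·52 + -1·24 = 268
  a_8 = 2·268 + 1·120 + -1·52 = 604
  a_9 = 2·604 + 1·268 + -1·120 = 1356
  a_10 = 2·1356 + 1·604 + -1·268 = 3048
  a_11 = 2·3048 + 1·1356 + -1·604 = 6848
  a_12 = 2·6848 + 1·3048 + -1·1356 = 15388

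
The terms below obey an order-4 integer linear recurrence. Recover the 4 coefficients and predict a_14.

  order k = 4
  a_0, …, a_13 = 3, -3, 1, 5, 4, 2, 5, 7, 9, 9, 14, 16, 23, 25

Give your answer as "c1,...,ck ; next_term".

  a_4 = 0·5 + 1·1 + 0·-3 + 1·3 = 4
  a_5 = 0·4 + 1·5 + 0·1 + 1·-3 = 2
  a_6 = 0·2 + 1·4 + 0·5 + 1·1 = 5
  a_7 = 0·5 + 1·2 + 0·4 + 1·5 = 7
  a_8 = 0·7 + 1·5 + 0·2 + 1·4 = 9
  a_9 = 0·9 + 1·7 + 0·5 + 1·2 = 9
  a_10 = 0·9 + 1·9 + 0·7 + 1·5 = 14
  a_11 = 0·14 + 1·9 + 0·9 + 1·7 = 16
  a_12 = 0·16 + 1·14 + 0·9 + 1·9 = 23
  a_13 = 0·23 + 1·16 + 0·14 + 1·9 = 25
  a_14 = 0·25 + 1·23 + 0·16 + 1·14 = 37

0,1,0,1 ; 37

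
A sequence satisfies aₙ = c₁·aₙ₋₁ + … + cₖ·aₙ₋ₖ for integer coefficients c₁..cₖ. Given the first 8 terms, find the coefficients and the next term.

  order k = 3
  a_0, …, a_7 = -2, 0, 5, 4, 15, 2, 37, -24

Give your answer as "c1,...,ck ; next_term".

0,3,-2 ; 107

  a_3 = 0·5 + 3·0 + -2·-2 = 4
  a_4 = 0·4 + 3·5 + -2·0 = 15
  a_5 = 0·15 + 3·4 + -2·5 = 2
  a_6 = 0·2 + 3·15 + -2·4 = 37
  a_7 = 0·37 + 3·2 + -2·15 = -24
  a_8 = 0·-24 + 3·37 + -2·2 = 107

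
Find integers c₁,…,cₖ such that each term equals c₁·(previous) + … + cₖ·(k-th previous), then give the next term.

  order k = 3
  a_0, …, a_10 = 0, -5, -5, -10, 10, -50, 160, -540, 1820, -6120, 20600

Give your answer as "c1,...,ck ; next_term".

-2,4,-2 ; -69320

  a_3 = -2·-5 + 4·-5 + -2·0 = -10
  a_4 = -2·-10 + 4·-5 + -2·-5 = 10
  a_5 = -2·10 + 4·-10 + -2·-5 = -50
  a_6 = -2·-50 + 4·10 + -2·-10 = 160
  a_7 = -2·160 + 4·-50 + -2·10 = -540
  a_8 = -2·-540 + 4·160 + -2·-50 = 1820
  a_9 = -2·1820 + 4·-540 + -2·160 = -6120
  a_10 = -2·-6120 + 4·1820 + -2·-540 = 20600
  a_11 = -2·20600 + 4·-6120 + -2·1820 = -69320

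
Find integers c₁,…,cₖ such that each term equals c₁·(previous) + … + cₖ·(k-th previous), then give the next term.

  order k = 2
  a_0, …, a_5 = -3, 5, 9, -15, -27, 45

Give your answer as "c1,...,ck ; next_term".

0,-3 ; 81

  a_2 = 0·5 + -3·-3 = 9
  a_3 = 0·9 + -3·5 = -15
  a_4 = 0·-15 + -3·9 = -27
  a_5 = 0·-27 + -3·-15 = 45
  a_6 = 0·45 + -3·-27 = 81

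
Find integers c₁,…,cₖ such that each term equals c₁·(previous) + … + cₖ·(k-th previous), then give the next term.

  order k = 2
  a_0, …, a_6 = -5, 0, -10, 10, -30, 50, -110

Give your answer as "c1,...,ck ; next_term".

-1,2 ; 210

  a_2 = -1·0 + 2·-5 = -10
  a_3 = -1·-10 + 2·0 = 10
  a_4 = -1·10 + 2·-10 = -30
  a_5 = -1·-30 + 2·10 = 50
  a_6 = -1·50 + 2·-30 = -110
  a_7 = -1·-110 + 2·50 = 210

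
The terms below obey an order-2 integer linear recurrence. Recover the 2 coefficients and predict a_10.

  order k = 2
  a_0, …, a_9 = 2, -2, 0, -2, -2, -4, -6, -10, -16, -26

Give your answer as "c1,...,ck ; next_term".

1,1 ; -42

  a_2 = 1·-2 + 1·2 = 0
  a_3 = 1·0 + 1·-2 = -2
  a_4 = 1·-2 + 1·0 = -2
  a_5 = 1·-2 + 1·-2 = -4
  a_6 = 1·-4 + 1·-2 = -6
  a_7 = 1·-6 + 1·-4 = -10
  a_8 = 1·-10 + 1·-6 = -16
  a_9 = 1·-16 + 1·-10 = -26
  a_10 = 1·-26 + 1·-16 = -42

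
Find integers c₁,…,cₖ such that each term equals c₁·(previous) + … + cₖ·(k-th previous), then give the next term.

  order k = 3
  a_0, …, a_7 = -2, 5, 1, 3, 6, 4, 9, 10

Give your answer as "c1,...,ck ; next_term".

  a_3 = 0·1 + 1·5 + 1·-2 = 3
  a_4 = 0·3 + 1·1 + 1·5 = 6
  a_5 = 0·6 + 1·3 + 1·1 = 4
  a_6 = 0·4 + 1·6 + 1·3 = 9
  a_7 = 0·9 + 1·4 + 1·6 = 10
  a_8 = 0·10 + 1·9 + 1·4 = 13

0,1,1 ; 13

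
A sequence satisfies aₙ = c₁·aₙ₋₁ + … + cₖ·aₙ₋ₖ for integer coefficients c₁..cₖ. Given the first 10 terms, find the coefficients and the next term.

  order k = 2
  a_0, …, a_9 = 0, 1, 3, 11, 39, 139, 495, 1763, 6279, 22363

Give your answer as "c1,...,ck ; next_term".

  a_2 = 3·1 + 2·0 = 3
  a_3 = 3·3 + 2·1 = 11
  a_4 = 3·11 + 2·3 = 39
  a_5 = 3·39 + 2·11 = 139
  a_6 = 3·139 + 2·39 = 495
  a_7 = 3·495 + 2·139 = 1763
  a_8 = 3·1763 + 2·495 = 6279
  a_9 = 3·6279 + 2·1763 = 22363
  a_10 = 3·22363 + 2·6279 = 79647

3,2 ; 79647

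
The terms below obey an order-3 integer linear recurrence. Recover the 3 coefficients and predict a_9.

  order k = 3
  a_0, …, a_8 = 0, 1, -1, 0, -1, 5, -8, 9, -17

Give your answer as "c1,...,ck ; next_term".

  a_3 = -2·-1 + -2·1 + -3·0 = 0
  a_4 = -2·0 + -2·-1 + -3·1 = -1
  a_5 = -2·-1 + -2·0 + -3·-1 = 5
  a_6 = -2·5 + -2·-1 + -3·0 = -8
  a_7 = -2·-8 + -2·5 + -3·-1 = 9
  a_8 = -2·9 + -2·-8 + -3·5 = -17
  a_9 = -2·-17 + -2·9 + -3·-8 = 40

-2,-2,-3 ; 40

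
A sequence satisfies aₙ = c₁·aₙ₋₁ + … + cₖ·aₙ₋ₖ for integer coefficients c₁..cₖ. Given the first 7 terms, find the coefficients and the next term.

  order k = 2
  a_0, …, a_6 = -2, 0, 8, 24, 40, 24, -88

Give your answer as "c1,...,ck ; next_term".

3,-4 ; -360

  a_2 = 3·0 + -4·-2 = 8
  a_3 = 3·8 + -4·0 = 24
  a_4 = 3·24 + -4·8 = 40
  a_5 = 3·40 + -4·24 = 24
  a_6 = 3·24 + -4·40 = -88
  a_7 = 3·-88 + -4·24 = -360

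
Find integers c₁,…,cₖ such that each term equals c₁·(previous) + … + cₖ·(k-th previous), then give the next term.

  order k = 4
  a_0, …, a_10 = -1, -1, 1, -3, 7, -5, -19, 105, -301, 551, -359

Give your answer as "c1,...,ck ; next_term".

-3,-3,3,-4 ; -1899

  a_4 = -3·-3 + -3·1 + 3·-1 + -4·-1 = 7
  a_5 = -3·7 + -3·-3 + 3·1 + -4·-1 = -5
  a_6 = -3·-5 + -3·7 + 3·-3 + -4·1 = -19
  a_7 = -3·-19 + -3·-5 + 3·7 + -4·-3 = 105
  a_8 = -3·105 + -3·-19 + 3·-5 + -4·7 = -301
  a_9 = -3·-301 + -3·105 + 3·-19 + -4·-5 = 551
  a_10 = -3·551 + -3·-301 + 3·105 + -4·-19 = -359
  a_11 = -3·-359 + -3·551 + 3·-301 + -4·105 = -1899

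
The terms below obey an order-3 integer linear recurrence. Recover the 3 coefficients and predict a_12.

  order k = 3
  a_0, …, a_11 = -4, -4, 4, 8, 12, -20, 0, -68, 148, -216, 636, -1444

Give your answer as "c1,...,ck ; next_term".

-1,1,-4 ; 2944

  a_3 = -1·4 + 1·-4 + -4·-4 = 8
  a_4 = -1·8 + 1·4 + -4·-4 = 12
  a_5 = -1·12 + 1·8 + -4·4 = -20
  a_6 = -1·-20 + 1·12 + -4·8 = 0
  a_7 = -1·0 + 1·-20 + -4·12 = -68
  a_8 = -1·-68 + 1·0 + -4·-20 = 148
  a_9 = -1·148 + 1·-68 + -4·0 = -216
  a_10 = -1·-216 + 1·148 + -4·-68 = 636
  a_11 = -1·636 + 1·-216 + -4·148 = -1444
  a_12 = -1·-1444 + 1·636 + -4·-216 = 2944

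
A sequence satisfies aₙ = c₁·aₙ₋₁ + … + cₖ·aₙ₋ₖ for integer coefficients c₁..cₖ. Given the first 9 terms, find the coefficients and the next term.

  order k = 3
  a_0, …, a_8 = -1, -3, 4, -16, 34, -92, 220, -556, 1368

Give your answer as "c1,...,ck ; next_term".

  a_3 = -2·4 + 2·-3 + 2·-1 = -16
  a_4 = -2·-16 + 2·4 + 2·-3 = 34
  a_5 = -2·34 + 2·-16 + 2·4 = -92
  a_6 = -2·-92 + 2·34 + 2·-16 = 220
  a_7 = -2·220 + 2·-92 + 2·34 = -556
  a_8 = -2·-556 + 2·220 + 2·-92 = 1368
  a_9 = -2·1368 + 2·-556 + 2·220 = -3408

-2,2,2 ; -3408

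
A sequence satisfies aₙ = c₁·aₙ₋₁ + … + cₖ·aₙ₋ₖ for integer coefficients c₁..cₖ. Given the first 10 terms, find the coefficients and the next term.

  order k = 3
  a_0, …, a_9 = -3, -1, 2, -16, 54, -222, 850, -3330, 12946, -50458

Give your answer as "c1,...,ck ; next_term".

-3,4,2 ; 196498

  a_3 = -3·2 + 4·-1 + 2·-3 = -16
  a_4 = -3·-16 + 4·2 + 2·-1 = 54
  a_5 = -3·54 + 4·-16 + 2·2 = -222
  a_6 = -3·-222 + 4·54 + 2·-16 = 850
  a_7 = -3·850 + 4·-222 + 2·54 = -3330
  a_8 = -3·-3330 + 4·850 + 2·-222 = 12946
  a_9 = -3·12946 + 4·-3330 + 2·850 = -50458
  a_10 = -3·-50458 + 4·12946 + 2·-3330 = 196498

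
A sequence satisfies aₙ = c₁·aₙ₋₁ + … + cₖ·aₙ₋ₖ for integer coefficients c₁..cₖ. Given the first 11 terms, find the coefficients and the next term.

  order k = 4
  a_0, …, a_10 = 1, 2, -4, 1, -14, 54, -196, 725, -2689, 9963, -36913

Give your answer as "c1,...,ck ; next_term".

  a_4 = -3·1 + 2·-4 + -2·2 + 1·1 = -14
  a_5 = -3·-14 + 2·1 + -2·-4 + 1·2 = 54
  a_6 = -3·54 + 2·-14 + -2·1 + 1·-4 = -196
  a_7 = -3·-196 + 2·54 + -2·-14 + 1·1 = 725
  a_8 = -3·725 + 2·-196 + -2·54 + 1·-14 = -2689
  a_9 = -3·-2689 + 2·725 + -2·-196 + 1·54 = 9963
  a_10 = -3·9963 + 2·-2689 + -2·725 + 1·-196 = -36913
  a_11 = -3·-36913 + 2·9963 + -2·-2689 + 1·725 = 136768

-3,2,-2,1 ; 136768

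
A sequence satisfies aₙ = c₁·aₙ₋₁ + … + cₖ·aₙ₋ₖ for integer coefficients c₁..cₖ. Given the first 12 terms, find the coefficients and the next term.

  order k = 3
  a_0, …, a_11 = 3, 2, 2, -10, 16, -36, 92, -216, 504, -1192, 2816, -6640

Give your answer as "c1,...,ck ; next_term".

  a_3 = -2·2 + 0·2 + -2·3 = -10
  a_4 = -2·-10 + 0·2 + -2·2 = 16
  a_5 = -2·16 + 0·-10 + -2·2 = -36
  a_6 = -2·-36 + 0·16 + -2·-10 = 92
  a_7 = -2·92 + 0·-36 + -2·16 = -216
  a_8 = -2·-216 + 0·92 + -2·-36 = 504
  a_9 = -2·504 + 0·-216 + -2·92 = -1192
  a_10 = -2·-1192 + 0·504 + -2·-216 = 2816
  a_11 = -2·2816 + 0·-1192 + -2·504 = -6640
  a_12 = -2·-6640 + 0·2816 + -2·-1192 = 15664

-2,0,-2 ; 15664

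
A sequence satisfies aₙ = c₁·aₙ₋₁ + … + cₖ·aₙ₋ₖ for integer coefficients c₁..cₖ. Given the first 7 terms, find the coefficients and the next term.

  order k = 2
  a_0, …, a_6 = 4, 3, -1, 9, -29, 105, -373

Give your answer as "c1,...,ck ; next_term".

-3,2 ; 1329

  a_2 = -3·3 + 2·4 = -1
  a_3 = -3·-1 + 2·3 = 9
  a_4 = -3·9 + 2·-1 = -29
  a_5 = -3·-29 + 2·9 = 105
  a_6 = -3·105 + 2·-29 = -373
  a_7 = -3·-373 + 2·105 = 1329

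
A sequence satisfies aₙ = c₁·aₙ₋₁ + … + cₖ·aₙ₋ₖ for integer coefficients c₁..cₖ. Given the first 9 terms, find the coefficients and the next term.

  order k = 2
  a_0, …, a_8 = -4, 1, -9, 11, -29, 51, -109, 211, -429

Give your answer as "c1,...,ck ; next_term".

-1,2 ; 851

  a_2 = -1·1 + 2·-4 = -9
  a_3 = -1·-9 + 2·1 = 11
  a_4 = -1·11 + 2·-9 = -29
  a_5 = -1·-29 + 2·11 = 51
  a_6 = -1·51 + 2·-29 = -109
  a_7 = -1·-109 + 2·51 = 211
  a_8 = -1·211 + 2·-109 = -429
  a_9 = -1·-429 + 2·211 = 851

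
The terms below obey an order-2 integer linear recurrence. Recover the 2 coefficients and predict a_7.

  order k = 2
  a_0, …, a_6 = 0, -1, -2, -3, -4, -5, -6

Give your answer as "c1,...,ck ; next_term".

  a_2 = 2·-1 + -1·0 = -2
  a_3 = 2·-2 + -1·-1 = -3
  a_4 = 2·-3 + -1·-2 = -4
  a_5 = 2·-4 + -1·-3 = -5
  a_6 = 2·-5 + -1·-4 = -6
  a_7 = 2·-6 + -1·-5 = -7

2,-1 ; -7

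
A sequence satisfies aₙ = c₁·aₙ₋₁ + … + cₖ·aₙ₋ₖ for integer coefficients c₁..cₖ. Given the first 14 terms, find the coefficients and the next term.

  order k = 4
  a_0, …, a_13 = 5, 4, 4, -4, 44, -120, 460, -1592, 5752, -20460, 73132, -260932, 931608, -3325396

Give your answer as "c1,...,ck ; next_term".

-3,2,1,4 ; 11871000

  a_4 = -3·-4 + 2·4 + 1·4 + 4·5 = 44
  a_5 = -3·44 + 2·-4 + 1·4 + 4·4 = -120
  a_6 = -3·-120 + 2·44 + 1·-4 + 4·4 = 460
  a_7 = -3·460 + 2·-120 + 1·44 + 4·-4 = -1592
  a_8 = -3·-1592 + 2·460 + 1·-120 + 4·44 = 5752
  a_9 = -3·5752 + 2·-1592 + 1·460 + 4·-120 = -20460
  a_10 = -3·-20460 + 2·5752 + 1·-1592 + 4·460 = 73132
  a_11 = -3·73132 + 2·-20460 + 1·5752 + 4·-1592 = -260932
  a_12 = -3·-260932 + 2·73132 + 1·-20460 + 4·5752 = 931608
  a_13 = -3·931608 + 2·-260932 + 1·73132 + 4·-20460 = -3325396
  a_14 = -3·-3325396 + 2·931608 + 1·-260932 + 4·73132 = 11871000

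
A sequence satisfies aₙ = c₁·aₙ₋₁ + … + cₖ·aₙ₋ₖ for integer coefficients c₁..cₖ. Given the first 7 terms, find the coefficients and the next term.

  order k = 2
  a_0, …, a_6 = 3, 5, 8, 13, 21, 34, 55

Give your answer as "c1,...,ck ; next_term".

1,1 ; 89

  a_2 = 1·5 + 1·3 = 8
  a_3 = 1·8 + 1·5 = 13
  a_4 = 1·13 + 1·8 = 21
  a_5 = 1·21 + 1·13 = 34
  a_6 = 1·34 + 1·21 = 55
  a_7 = 1·55 + 1·34 = 89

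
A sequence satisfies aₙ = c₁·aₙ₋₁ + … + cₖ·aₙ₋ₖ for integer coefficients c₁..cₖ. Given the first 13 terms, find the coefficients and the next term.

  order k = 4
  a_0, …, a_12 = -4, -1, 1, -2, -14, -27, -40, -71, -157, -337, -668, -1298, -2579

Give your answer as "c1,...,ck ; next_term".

  a_4 = 2·-2 + -1·1 + 1·-1 + 2·-4 = -14
  a_5 = 2·-14 + -1·-2 + 1·1 + 2·-1 = -27
  a_6 = 2·-27 + -1·-14 + 1·-2 + 2·1 = -40
  a_7 = 2·-40 + -1·-27 + 1·-14 + 2·-2 = -71
  a_8 = 2·-71 + -1·-40 + 1·-27 + 2·-14 = -157
  a_9 = 2·-157 + -1·-71 + 1·-40 + 2·-27 = -337
  a_10 = 2·-337 + -1·-157 + 1·-71 + 2·-40 = -668
  a_11 = 2·-668 + -1·-337 + 1·-157 + 2·-71 = -1298
  a_12 = 2·-1298 + -1·-668 + 1·-337 + 2·-157 = -2579
  a_13 = 2·-2579 + -1·-1298 + 1·-668 + 2·-337 = -5202

2,-1,1,2 ; -5202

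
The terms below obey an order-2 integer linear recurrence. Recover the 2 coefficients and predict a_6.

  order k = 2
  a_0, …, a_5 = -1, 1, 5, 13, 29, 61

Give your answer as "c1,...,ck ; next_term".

3,-2 ; 125

  a_2 = 3·1 + -2·-1 = 5
  a_3 = 3·5 + -2·1 = 13
  a_4 = 3·13 + -2·5 = 29
  a_5 = 3·29 + -2·13 = 61
  a_6 = 3·61 + -2·29 = 125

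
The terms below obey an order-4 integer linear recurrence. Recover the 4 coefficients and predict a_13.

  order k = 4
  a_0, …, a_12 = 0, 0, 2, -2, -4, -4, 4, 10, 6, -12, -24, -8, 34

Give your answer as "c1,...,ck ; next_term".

1,-1,-1,1 ; 54

  a_4 = 1·-2 + -1·2 + -1·0 + 1·0 = -4
  a_5 = 1·-4 + -1·-2 + -1·2 + 1·0 = -4
  a_6 = 1·-4 + -1·-4 + -1·-2 + 1·2 = 4
  a_7 = 1·4 + -1·-4 + -1·-4 + 1·-2 = 10
  a_8 = 1·10 + -1·4 + -1·-4 + 1·-4 = 6
  a_9 = 1·6 + -1·10 + -1·4 + 1·-4 = -12
  a_10 = 1·-12 + -1·6 + -1·10 + 1·4 = -24
  a_11 = 1·-24 + -1·-12 + -1·6 + 1·10 = -8
  a_12 = 1·-8 + -1·-24 + -1·-12 + 1·6 = 34
  a_13 = 1·34 + -1·-8 + -1·-24 + 1·-12 = 54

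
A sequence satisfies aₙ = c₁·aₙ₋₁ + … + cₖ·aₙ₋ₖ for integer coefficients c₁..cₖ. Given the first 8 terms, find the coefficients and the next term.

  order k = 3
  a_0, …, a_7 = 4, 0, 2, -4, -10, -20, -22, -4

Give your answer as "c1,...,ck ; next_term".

2,-1,-2 ; 54

  a_3 = 2·2 + -1·0 + -2·4 = -4
  a_4 = 2·-4 + -1·2 + -2·0 = -10
  a_5 = 2·-10 + -1·-4 + -2·2 = -20
  a_6 = 2·-20 + -1·-10 + -2·-4 = -22
  a_7 = 2·-22 + -1·-20 + -2·-10 = -4
  a_8 = 2·-4 + -1·-22 + -2·-20 = 54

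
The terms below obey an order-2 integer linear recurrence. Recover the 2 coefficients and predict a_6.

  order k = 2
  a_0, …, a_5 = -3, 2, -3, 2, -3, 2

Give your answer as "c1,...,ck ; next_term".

  a_2 = 0·2 + 1·-3 = -3
  a_3 = 0·-3 + 1·2 = 2
  a_4 = 0·2 + 1·-3 = -3
  a_5 = 0·-3 + 1·2 = 2
  a_6 = 0·2 + 1·-3 = -3

0,1 ; -3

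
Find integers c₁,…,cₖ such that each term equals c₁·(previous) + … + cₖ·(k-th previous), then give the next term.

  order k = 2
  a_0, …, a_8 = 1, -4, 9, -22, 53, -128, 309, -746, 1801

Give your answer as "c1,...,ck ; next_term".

  a_2 = -2·-4 + 1·1 = 9
  a_3 = -2·9 + 1·-4 = -22
  a_4 = -2·-22 + 1·9 = 53
  a_5 = -2·53 + 1·-22 = -128
  a_6 = -2·-128 + 1·53 = 309
  a_7 = -2·309 + 1·-128 = -746
  a_8 = -2·-746 + 1·309 = 1801
  a_9 = -2·1801 + 1·-746 = -4348

-2,1 ; -4348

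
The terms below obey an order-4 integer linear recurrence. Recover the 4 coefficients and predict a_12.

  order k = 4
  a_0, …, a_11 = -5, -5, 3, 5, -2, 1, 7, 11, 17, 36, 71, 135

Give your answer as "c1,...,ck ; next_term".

  a_4 = 1·5 + 1·3 + 1·-5 + 1·-5 = -2
  a_5 = 1·-2 + 1·5 + 1·3 + 1·-5 = 1
  a_6 = 1·1 + 1·-2 + 1·5 + 1·3 = 7
  a_7 = 1·7 + 1·1 + 1·-2 + 1·5 = 11
  a_8 = 1·11 + 1·7 + 1·1 + 1·-2 = 17
  a_9 = 1·17 + 1·11 + 1·7 + 1·1 = 36
  a_10 = 1·36 + 1·17 + 1·11 + 1·7 = 71
  a_11 = 1·71 + 1·36 + 1·17 + 1·11 = 135
  a_12 = 1·135 + 1·71 + 1·36 + 1·17 = 259

1,1,1,1 ; 259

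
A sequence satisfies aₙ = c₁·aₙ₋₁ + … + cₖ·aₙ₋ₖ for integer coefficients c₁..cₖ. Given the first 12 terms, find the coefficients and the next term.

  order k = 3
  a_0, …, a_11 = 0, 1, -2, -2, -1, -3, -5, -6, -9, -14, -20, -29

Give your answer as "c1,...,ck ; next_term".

  a_3 = 1·-2 + 0·1 + 1·0 = -2
  a_4 = 1·-2 + 0·-2 + 1·1 = -1
  a_5 = 1·-1 + 0·-2 + 1·-2 = -3
  a_6 = 1·-3 + 0·-1 + 1·-2 = -5
  a_7 = 1·-5 + 0·-3 + 1·-1 = -6
  a_8 = 1·-6 + 0·-5 + 1·-3 = -9
  a_9 = 1·-9 + 0·-6 + 1·-5 = -14
  a_10 = 1·-14 + 0·-9 + 1·-6 = -20
  a_11 = 1·-20 + 0·-14 + 1·-9 = -29
  a_12 = 1·-29 + 0·-20 + 1·-14 = -43

1,0,1 ; -43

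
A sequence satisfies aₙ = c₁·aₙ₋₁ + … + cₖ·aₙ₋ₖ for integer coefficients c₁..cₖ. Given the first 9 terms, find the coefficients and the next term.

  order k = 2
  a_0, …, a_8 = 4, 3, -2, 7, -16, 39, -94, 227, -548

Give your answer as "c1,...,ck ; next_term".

  a_2 = -2·3 + 1·4 = -2
  a_3 = -2·-2 + 1·3 = 7
  a_4 = -2·7 + 1·-2 = -16
  a_5 = -2·-16 + 1·7 = 39
  a_6 = -2·39 + 1·-16 = -94
  a_7 = -2·-94 + 1·39 = 227
  a_8 = -2·227 + 1·-94 = -548
  a_9 = -2·-548 + 1·227 = 1323

-2,1 ; 1323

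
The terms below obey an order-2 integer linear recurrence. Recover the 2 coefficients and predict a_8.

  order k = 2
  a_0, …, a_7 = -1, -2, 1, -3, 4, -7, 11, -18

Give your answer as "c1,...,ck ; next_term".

  a_2 = -1·-2 + 1·-1 = 1
  a_3 = -1·1 + 1·-2 = -3
  a_4 = -1·-3 + 1·1 = 4
  a_5 = -1·4 + 1·-3 = -7
  a_6 = -1·-7 + 1·4 = 11
  a_7 = -1·11 + 1·-7 = -18
  a_8 = -1·-18 + 1·11 = 29

-1,1 ; 29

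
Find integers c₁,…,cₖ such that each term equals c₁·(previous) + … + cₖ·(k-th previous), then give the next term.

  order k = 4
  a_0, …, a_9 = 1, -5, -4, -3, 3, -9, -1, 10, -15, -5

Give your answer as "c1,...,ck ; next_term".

-1,-1,1,1 ; 29

  a_4 = -1·-3 + -1·-4 + 1·-5 + 1·1 = 3
  a_5 = -1·3 + -1·-3 + 1·-4 + 1·-5 = -9
  a_6 = -1·-9 + -1·3 + 1·-3 + 1·-4 = -1
  a_7 = -1·-1 + -1·-9 + 1·3 + 1·-3 = 10
  a_8 = -1·10 + -1·-1 + 1·-9 + 1·3 = -15
  a_9 = -1·-15 + -1·10 + 1·-1 + 1·-9 = -5
  a_10 = -1·-5 + -1·-15 + 1·10 + 1·-1 = 29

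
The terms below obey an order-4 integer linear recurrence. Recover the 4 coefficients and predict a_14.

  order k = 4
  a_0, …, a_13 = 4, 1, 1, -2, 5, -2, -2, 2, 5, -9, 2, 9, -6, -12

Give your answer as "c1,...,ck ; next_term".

  a_4 = -1·-2 + -1·1 + 0·1 + 1·4 = 5
  a_5 = -1·5 + -1·-2 + 0·1 + 1·1 = -2
  a_6 = -1·-2 + -1·5 + 0·-2 + 1·1 = -2
  a_7 = -1·-2 + -1·-2 + 0·5 + 1·-2 = 2
  a_8 = -1·2 + -1·-2 + 0·-2 + 1·5 = 5
  a_9 = -1·5 + -1·2 + 0·-2 + 1·-2 = -9
  a_10 = -1·-9 + -1·5 + 0·2 + 1·-2 = 2
  a_11 = -1·2 + -1·-9 + 0·5 + 1·2 = 9
  a_12 = -1·9 + -1·2 + 0·-9 + 1·5 = -6
  a_13 = -1·-6 + -1·9 + 0·2 + 1·-9 = -12
  a_14 = -1·-12 + -1·-6 + 0·9 + 1·2 = 20

-1,-1,0,1 ; 20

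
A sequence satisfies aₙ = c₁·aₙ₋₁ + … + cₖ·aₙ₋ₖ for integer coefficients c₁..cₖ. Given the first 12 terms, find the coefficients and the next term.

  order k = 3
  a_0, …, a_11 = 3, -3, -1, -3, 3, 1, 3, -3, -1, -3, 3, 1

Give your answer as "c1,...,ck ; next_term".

0,0,-1 ; 3

  a_3 = 0·-1 + 0·-3 + -1·3 = -3
  a_4 = 0·-3 + 0·-1 + -1·-3 = 3
  a_5 = 0·3 + 0·-3 + -1·-1 = 1
  a_6 = 0·1 + 0·3 + -1·-3 = 3
  a_7 = 0·3 + 0·1 + -1·3 = -3
  a_8 = 0·-3 + 0·3 + -1·1 = -1
  a_9 = 0·-1 + 0·-3 + -1·3 = -3
  a_10 = 0·-3 + 0·-1 + -1·-3 = 3
  a_11 = 0·3 + 0·-3 + -1·-1 = 1
  a_12 = 0·1 + 0·3 + -1·-3 = 3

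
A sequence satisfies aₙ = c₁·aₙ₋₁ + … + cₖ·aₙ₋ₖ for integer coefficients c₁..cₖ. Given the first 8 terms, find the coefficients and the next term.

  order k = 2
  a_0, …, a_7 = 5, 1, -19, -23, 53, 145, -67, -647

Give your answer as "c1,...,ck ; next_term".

1,-4 ; -379

  a_2 = 1·1 + -4·5 = -19
  a_3 = 1·-19 + -4·1 = -23
  a_4 = 1·-23 + -4·-19 = 53
  a_5 = 1·53 + -4·-23 = 145
  a_6 = 1·145 + -4·53 = -67
  a_7 = 1·-67 + -4·145 = -647
  a_8 = 1·-647 + -4·-67 = -379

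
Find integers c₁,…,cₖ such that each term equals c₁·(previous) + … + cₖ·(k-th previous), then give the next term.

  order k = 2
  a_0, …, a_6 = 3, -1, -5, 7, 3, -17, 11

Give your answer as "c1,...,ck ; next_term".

  a_2 = -1·-1 + -2·3 = -5
  a_3 = -1·-5 + -2·-1 = 7
  a_4 = -1·7 + -2·-5 = 3
  a_5 = -1·3 + -2·7 = -17
  a_6 = -1·-17 + -2·3 = 11
  a_7 = -1·11 + -2·-17 = 23

-1,-2 ; 23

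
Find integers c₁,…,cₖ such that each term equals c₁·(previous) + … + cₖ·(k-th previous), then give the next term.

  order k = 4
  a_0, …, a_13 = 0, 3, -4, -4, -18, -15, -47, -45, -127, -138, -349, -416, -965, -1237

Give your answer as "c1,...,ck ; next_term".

1,2,-2,1 ; -2684

  a_4 = 1·-4 + 2·-4 + -2·3 + 1·0 = -18
  a_5 = 1·-18 + 2·-4 + -2·-4 + 1·3 = -15
  a_6 = 1·-15 + 2·-18 + -2·-4 + 1·-4 = -47
  a_7 = 1·-47 + 2·-15 + -2·-18 + 1·-4 = -45
  a_8 = 1·-45 + 2·-47 + -2·-15 + 1·-18 = -127
  a_9 = 1·-127 + 2·-45 + -2·-47 + 1·-15 = -138
  a_10 = 1·-138 + 2·-127 + -2·-45 + 1·-47 = -349
  a_11 = 1·-349 + 2·-138 + -2·-127 + 1·-45 = -416
  a_12 = 1·-416 + 2·-349 + -2·-138 + 1·-127 = -965
  a_13 = 1·-965 + 2·-416 + -2·-349 + 1·-138 = -1237
  a_14 = 1·-1237 + 2·-965 + -2·-416 + 1·-349 = -2684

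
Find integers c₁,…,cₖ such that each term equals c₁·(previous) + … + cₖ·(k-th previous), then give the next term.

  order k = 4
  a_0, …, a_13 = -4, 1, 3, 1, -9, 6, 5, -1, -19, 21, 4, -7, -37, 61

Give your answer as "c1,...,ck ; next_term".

  a_4 = -1·1 + -1·3 + -1·1 + 1·-4 = -9
  a_5 = -1·-9 + -1·1 + -1·3 + 1·1 = 6
  a_6 = -1·6 + -1·-9 + -1·1 + 1·3 = 5
  a_7 = -1·5 + -1·6 + -1·-9 + 1·1 = -1
  a_8 = -1·-1 + -1·5 + -1·6 + 1·-9 = -19
  a_9 = -1·-19 + -1·-1 + -1·5 + 1·6 = 21
  a_10 = -1·21 + -1·-19 + -1·-1 + 1·5 = 4
  a_11 = -1·4 + -1·21 + -1·-19 + 1·-1 = -7
  a_12 = -1·-7 + -1·4 + -1·21 + 1·-19 = -37
  a_13 = -1·-37 + -1·-7 + -1·4 + 1·21 = 61
  a_14 = -1·61 + -1·-37 + -1·-7 + 1·4 = -13

-1,-1,-1,1 ; -13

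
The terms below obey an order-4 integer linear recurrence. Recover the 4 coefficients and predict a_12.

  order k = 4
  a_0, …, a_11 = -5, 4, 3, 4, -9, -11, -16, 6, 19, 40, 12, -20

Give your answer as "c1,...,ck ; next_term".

  a_4 = 1·4 + 0·3 + -2·4 + 1·-5 = -9
  a_5 = 1·-9 + 0·4 + -2·3 + 1·4 = -11
  a_6 = 1·-11 + 0·-9 + -2·4 + 1·3 = -16
  a_7 = 1·-16 + 0·-11 + -2·-9 + 1·4 = 6
  a_8 = 1·6 + 0·-16 + -2·-11 + 1·-9 = 19
  a_9 = 1·19 + 0·6 + -2·-16 + 1·-11 = 40
  a_10 = 1·40 + 0·19 + -2·6 + 1·-16 = 12
  a_11 = 1·12 + 0·40 + -2·19 + 1·6 = -20
  a_12 = 1·-20 + 0·12 + -2·40 + 1·19 = -81

1,0,-2,1 ; -81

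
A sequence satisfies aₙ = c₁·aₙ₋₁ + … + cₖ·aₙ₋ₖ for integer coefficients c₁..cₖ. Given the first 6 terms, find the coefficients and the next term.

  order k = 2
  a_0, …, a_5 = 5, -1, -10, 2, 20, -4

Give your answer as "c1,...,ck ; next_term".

  a_2 = 0·-1 + -2·5 = -10
  a_3 = 0·-10 + -2·-1 = 2
  a_4 = 0·2 + -2·-10 = 20
  a_5 = 0·20 + -2·2 = -4
  a_6 = 0·-4 + -2·20 = -40

0,-2 ; -40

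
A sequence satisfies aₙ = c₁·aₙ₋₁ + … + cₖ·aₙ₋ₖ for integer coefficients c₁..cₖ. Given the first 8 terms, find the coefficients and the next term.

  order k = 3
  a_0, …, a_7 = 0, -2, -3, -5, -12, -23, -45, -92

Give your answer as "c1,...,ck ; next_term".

1,1,2 ; -183

  a_3 = 1·-3 + 1·-2 + 2·0 = -5
  a_4 = 1·-5 + 1·-3 + 2·-2 = -12
  a_5 = 1·-12 + 1·-5 + 2·-3 = -23
  a_6 = 1·-23 + 1·-12 + 2·-5 = -45
  a_7 = 1·-45 + 1·-23 + 2·-12 = -92
  a_8 = 1·-92 + 1·-45 + 2·-23 = -183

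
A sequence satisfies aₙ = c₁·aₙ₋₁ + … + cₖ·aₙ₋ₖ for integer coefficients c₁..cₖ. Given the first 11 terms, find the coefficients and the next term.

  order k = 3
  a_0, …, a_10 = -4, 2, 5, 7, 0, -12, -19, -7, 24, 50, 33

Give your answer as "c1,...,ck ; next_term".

1,-1,-1 ; -41

  a_3 = 1·5 + -1·2 + -1·-4 = 7
  a_4 = 1·7 + -1·5 + -1·2 = 0
  a_5 = 1·0 + -1·7 + -1·5 = -12
  a_6 = 1·-12 + -1·0 + -1·7 = -19
  a_7 = 1·-19 + -1·-12 + -1·0 = -7
  a_8 = 1·-7 + -1·-19 + -1·-12 = 24
  a_9 = 1·24 + -1·-7 + -1·-19 = 50
  a_10 = 1·50 + -1·24 + -1·-7 = 33
  a_11 = 1·33 + -1·50 + -1·24 = -41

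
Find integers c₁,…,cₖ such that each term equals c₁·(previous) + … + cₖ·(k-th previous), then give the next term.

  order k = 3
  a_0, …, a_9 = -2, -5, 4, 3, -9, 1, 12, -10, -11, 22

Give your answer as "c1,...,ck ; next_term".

0,-1,1 ; 1

  a_3 = 0·4 + -1·-5 + 1·-2 = 3
  a_4 = 0·3 + -1·4 + 1·-5 = -9
  a_5 = 0·-9 + -1·3 + 1·4 = 1
  a_6 = 0·1 + -1·-9 + 1·3 = 12
  a_7 = 0·12 + -1·1 + 1·-9 = -10
  a_8 = 0·-10 + -1·12 + 1·1 = -11
  a_9 = 0·-11 + -1·-10 + 1·12 = 22
  a_10 = 0·22 + -1·-11 + 1·-10 = 1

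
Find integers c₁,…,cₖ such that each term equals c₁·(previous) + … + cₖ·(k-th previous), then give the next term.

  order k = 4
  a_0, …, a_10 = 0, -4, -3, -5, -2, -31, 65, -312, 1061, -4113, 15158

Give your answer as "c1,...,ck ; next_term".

-3,3,2,4 ; -56939

  a_4 = -3·-5 + 3·-3 + 2·-4 + 4·0 = -2
  a_5 = -3·-2 + 3·-5 + 2·-3 + 4·-4 = -31
  a_6 = -3·-31 + 3·-2 + 2·-5 + 4·-3 = 65
  a_7 = -3·65 + 3·-31 + 2·-2 + 4·-5 = -312
  a_8 = -3·-312 + 3·65 + 2·-31 + 4·-2 = 1061
  a_9 = -3·1061 + 3·-312 + 2·65 + 4·-31 = -4113
  a_10 = -3·-4113 + 3·1061 + 2·-312 + 4·65 = 15158
  a_11 = -3·15158 + 3·-4113 + 2·1061 + 4·-312 = -56939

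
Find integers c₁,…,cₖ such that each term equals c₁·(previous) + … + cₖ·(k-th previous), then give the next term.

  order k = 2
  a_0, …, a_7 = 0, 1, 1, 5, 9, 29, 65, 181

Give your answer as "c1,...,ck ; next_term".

1,4 ; 441

  a_2 = 1·1 + 4·0 = 1
  a_3 = 1·1 + 4·1 = 5
  a_4 = 1·5 + 4·1 = 9
  a_5 = 1·9 + 4·5 = 29
  a_6 = 1·29 + 4·9 = 65
  a_7 = 1·65 + 4·29 = 181
  a_8 = 1·181 + 4·65 = 441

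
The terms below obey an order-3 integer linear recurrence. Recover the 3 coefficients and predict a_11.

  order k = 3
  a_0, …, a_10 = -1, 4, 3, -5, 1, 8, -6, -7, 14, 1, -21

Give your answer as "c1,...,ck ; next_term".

0,-1,1 ; 13

  a_3 = 0·3 + -1·4 + 1·-1 = -5
  a_4 = 0·-5 + -1·3 + 1·4 = 1
  a_5 = 0·1 + -1·-5 + 1·3 = 8
  a_6 = 0·8 + -1·1 + 1·-5 = -6
  a_7 = 0·-6 + -1·8 + 1·1 = -7
  a_8 = 0·-7 + -1·-6 + 1·8 = 14
  a_9 = 0·14 + -1·-7 + 1·-6 = 1
  a_10 = 0·1 + -1·14 + 1·-7 = -21
  a_11 = 0·-21 + -1·1 + 1·14 = 13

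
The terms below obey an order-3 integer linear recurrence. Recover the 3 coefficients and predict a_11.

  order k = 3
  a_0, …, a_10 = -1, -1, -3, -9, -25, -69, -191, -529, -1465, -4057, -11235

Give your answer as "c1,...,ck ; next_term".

3,-1,1 ; -31113

  a_3 = 3·-3 + -1·-1 + 1·-1 = -9
  a_4 = 3·-9 + -1·-3 + 1·-1 = -25
  a_5 = 3·-25 + -1·-9 + 1·-3 = -69
  a_6 = 3·-69 + -1·-25 + 1·-9 = -191
  a_7 = 3·-191 + -1·-69 + 1·-25 = -529
  a_8 = 3·-529 + -1·-191 + 1·-69 = -1465
  a_9 = 3·-1465 + -1·-529 + 1·-191 = -4057
  a_10 = 3·-4057 + -1·-1465 + 1·-529 = -11235
  a_11 = 3·-11235 + -1·-4057 + 1·-1465 = -31113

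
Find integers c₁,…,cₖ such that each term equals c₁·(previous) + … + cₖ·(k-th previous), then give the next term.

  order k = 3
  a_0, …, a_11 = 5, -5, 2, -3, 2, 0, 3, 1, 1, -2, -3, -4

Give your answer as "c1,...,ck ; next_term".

  a_3 = 1·2 + 0·-5 + -1·5 = -3
  a_4 = 1·-3 + 0·2 + -1·-5 = 2
  a_5 = 1·2 + 0·-3 + -1·2 = 0
  a_6 = 1·0 + 0·2 + -1·-3 = 3
  a_7 = 1·3 + 0·0 + -1·2 = 1
  a_8 = 1·1 + 0·3 + -1·0 = 1
  a_9 = 1·1 + 0·1 + -1·3 = -2
  a_10 = 1·-2 + 0·1 + -1·1 = -3
  a_11 = 1·-3 + 0·-2 + -1·1 = -4
  a_12 = 1·-4 + 0·-3 + -1·-2 = -2

1,0,-1 ; -2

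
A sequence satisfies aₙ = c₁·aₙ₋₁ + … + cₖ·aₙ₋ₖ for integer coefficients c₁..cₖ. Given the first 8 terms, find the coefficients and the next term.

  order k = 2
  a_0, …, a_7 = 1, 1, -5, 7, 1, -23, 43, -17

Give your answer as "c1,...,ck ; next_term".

  a_2 = -2·1 + -3·1 = -5
  a_3 = -2·-5 + -3·1 = 7
  a_4 = -2·7 + -3·-5 = 1
  a_5 = -2·1 + -3·7 = -23
  a_6 = -2·-23 + -3·1 = 43
  a_7 = -2·43 + -3·-23 = -17
  a_8 = -2·-17 + -3·43 = -95

-2,-3 ; -95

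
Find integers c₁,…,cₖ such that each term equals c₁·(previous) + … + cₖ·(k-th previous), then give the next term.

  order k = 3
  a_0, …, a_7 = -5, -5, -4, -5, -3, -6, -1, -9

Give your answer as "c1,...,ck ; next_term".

  a_3 = 0·-4 + 2·-5 + -1·-5 = -5
  a_4 = 0·-5 + 2·-4 + -1·-5 = -3
  a_5 = 0·-3 + 2·-5 + -1·-4 = -6
  a_6 = 0·-6 + 2·-3 + -1·-5 = -1
  a_7 = 0·-1 + 2·-6 + -1·-3 = -9
  a_8 = 0·-9 + 2·-1 + -1·-6 = 4

0,2,-1 ; 4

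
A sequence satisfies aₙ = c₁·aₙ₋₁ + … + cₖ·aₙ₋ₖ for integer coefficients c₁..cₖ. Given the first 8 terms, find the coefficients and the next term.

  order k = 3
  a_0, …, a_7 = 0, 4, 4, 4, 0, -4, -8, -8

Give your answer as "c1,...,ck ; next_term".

  a_3 = 1·4 + 0·4 + -1·0 = 4
  a_4 = 1·4 + 0·4 + -1·4 = 0
  a_5 = 1·0 + 0·4 + -1·4 = -4
  a_6 = 1·-4 + 0·0 + -1·4 = -8
  a_7 = 1·-8 + 0·-4 + -1·0 = -8
  a_8 = 1·-8 + 0·-8 + -1·-4 = -4

1,0,-1 ; -4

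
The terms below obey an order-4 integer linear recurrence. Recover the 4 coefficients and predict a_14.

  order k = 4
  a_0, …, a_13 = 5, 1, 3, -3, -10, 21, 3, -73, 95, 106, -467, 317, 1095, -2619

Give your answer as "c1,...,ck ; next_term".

-1,-3,1,-1 ; 118

  a_4 = -1·-3 + -3·3 + 1·1 + -1·5 = -10
  a_5 = -1·-10 + -3·-3 + 1·3 + -1·1 = 21
  a_6 = -1·21 + -3·-10 + 1·-3 + -1·3 = 3
  a_7 = -1·3 + -3·21 + 1·-10 + -1·-3 = -73
  a_8 = -1·-73 + -3·3 + 1·21 + -1·-10 = 95
  a_9 = -1·95 + -3·-73 + 1·3 + -1·21 = 106
  a_10 = -1·106 + -3·95 + 1·-73 + -1·3 = -467
  a_11 = -1·-467 + -3·106 + 1·95 + -1·-73 = 317
  a_12 = -1·317 + -3·-467 + 1·106 + -1·95 = 1095
  a_13 = -1·1095 + -3·317 + 1·-467 + -1·106 = -2619
  a_14 = -1·-2619 + -3·1095 + 1·317 + -1·-467 = 118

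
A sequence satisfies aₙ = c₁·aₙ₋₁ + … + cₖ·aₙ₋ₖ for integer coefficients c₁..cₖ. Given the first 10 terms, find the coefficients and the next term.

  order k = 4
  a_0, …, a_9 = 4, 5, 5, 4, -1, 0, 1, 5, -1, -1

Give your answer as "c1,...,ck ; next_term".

  a_4 = 0·4 + 0·5 + -1·5 + 1·4 = -1
  a_5 = 0·-1 + 0·4 + -1·5 + 1·5 = 0
  a_6 = 0·0 + 0·-1 + -1·4 + 1·5 = 1
  a_7 = 0·1 + 0·0 + -1·-1 + 1·4 = 5
  a_8 = 0·5 + 0·1 + -1·0 + 1·-1 = -1
  a_9 = 0·-1 + 0·5 + -1·1 + 1·0 = -1
  a_10 = 0·-1 + 0·-1 + -1·5 + 1·1 = -4

0,0,-1,1 ; -4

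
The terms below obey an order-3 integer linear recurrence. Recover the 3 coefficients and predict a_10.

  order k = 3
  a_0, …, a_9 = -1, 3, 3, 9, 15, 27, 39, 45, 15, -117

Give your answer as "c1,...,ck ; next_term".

  a_3 = 3·3 + -1·3 + -3·-1 = 9
  a_4 = 3·9 + -1·3 + -3·3 = 15
  a_5 = 3·15 + -1·9 + -3·3 = 27
  a_6 = 3·27 + -1·15 + -3·9 = 39
  a_7 = 3·39 + -1·27 + -3·15 = 45
  a_8 = 3·45 + -1·39 + -3·27 = 15
  a_9 = 3·15 + -1·45 + -3·39 = -117
  a_10 = 3·-117 + -1·15 + -3·45 = -501

3,-1,-3 ; -501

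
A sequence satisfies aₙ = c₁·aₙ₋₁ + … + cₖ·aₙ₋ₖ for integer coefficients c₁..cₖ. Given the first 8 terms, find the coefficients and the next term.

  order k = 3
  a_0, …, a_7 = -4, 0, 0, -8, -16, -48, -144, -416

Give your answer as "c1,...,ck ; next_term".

2,2,2 ; -1216

  a_3 = 2·0 + 2·0 + 2·-4 = -8
  a_4 = 2·-8 + 2·0 + 2·0 = -16
  a_5 = 2·-16 + 2·-8 + 2·0 = -48
  a_6 = 2·-48 + 2·-16 + 2·-8 = -144
  a_7 = 2·-144 + 2·-48 + 2·-16 = -416
  a_8 = 2·-416 + 2·-144 + 2·-48 = -1216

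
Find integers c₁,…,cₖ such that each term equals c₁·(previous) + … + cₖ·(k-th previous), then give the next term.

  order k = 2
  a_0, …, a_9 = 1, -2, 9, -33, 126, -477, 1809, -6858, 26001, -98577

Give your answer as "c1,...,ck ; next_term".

  a_2 = -3·-2 + 3·1 = 9
  a_3 = -3·9 + 3·-2 = -33
  a_4 = -3·-33 + 3·9 = 126
  a_5 = -3·126 + 3·-33 = -477
  a_6 = -3·-477 + 3·126 = 1809
  a_7 = -3·1809 + 3·-477 = -6858
  a_8 = -3·-6858 + 3·1809 = 26001
  a_9 = -3·26001 + 3·-6858 = -98577
  a_10 = -3·-98577 + 3·26001 = 373734

-3,3 ; 373734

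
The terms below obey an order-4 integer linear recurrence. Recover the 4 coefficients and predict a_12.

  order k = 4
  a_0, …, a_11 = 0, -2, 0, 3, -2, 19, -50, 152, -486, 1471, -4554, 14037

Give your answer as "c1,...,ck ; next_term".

  a_4 = -2·3 + 3·0 + -2·-2 + -3·0 = -2
  a_5 = -2·-2 + 3·3 + -2·0 + -3·-2 = 19
  a_6 = -2·19 + 3·-2 + -2·3 + -3·0 = -50
  a_7 = -2·-50 + 3·19 + -2·-2 + -3·3 = 152
  a_8 = -2·152 + 3·-50 + -2·19 + -3·-2 = -486
  a_9 = -2·-486 + 3·152 + -2·-50 + -3·19 = 1471
  a_10 = -2·1471 + 3·-486 + -2·152 + -3·-50 = -4554
  a_11 = -2·-4554 + 3·1471 + -2·-486 + -3·152 = 14037
  a_12 = -2·14037 + 3·-4554 + -2·1471 + -3·-486 = -43220

-2,3,-2,-3 ; -43220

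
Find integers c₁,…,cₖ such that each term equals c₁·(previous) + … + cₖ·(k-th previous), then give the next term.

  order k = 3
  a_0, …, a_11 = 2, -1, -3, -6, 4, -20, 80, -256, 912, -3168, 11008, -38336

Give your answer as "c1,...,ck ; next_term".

  a_3 = -2·-3 + 4·-1 + -4·2 = -6
  a_4 = -2·-6 + 4·-3 + -4·-1 = 4
  a_5 = -2·4 + 4·-6 + -4·-3 = -20
  a_6 = -2·-20 + 4·4 + -4·-6 = 80
  a_7 = -2·80 + 4·-20 + -4·4 = -256
  a_8 = -2·-256 + 4·80 + -4·-20 = 912
  a_9 = -2·912 + 4·-256 + -4·80 = -3168
  a_10 = -2·-3168 + 4·912 + -4·-256 = 11008
  a_11 = -2·11008 + 4·-3168 + -4·912 = -38336
  a_12 = -2·-38336 + 4·11008 + -4·-3168 = 133376

-2,4,-4 ; 133376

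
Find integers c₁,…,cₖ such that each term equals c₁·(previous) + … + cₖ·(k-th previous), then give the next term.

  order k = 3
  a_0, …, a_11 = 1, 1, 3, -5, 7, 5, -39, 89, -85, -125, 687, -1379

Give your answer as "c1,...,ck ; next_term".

-2,-2,3 ; 1009

  a_3 = -2·3 + -2·1 + 3·1 = -5
  a_4 = -2·-5 + -2·3 + 3·1 = 7
  a_5 = -2·7 + -2·-5 + 3·3 = 5
  a_6 = -2·5 + -2·7 + 3·-5 = -39
  a_7 = -2·-39 + -2·5 + 3·7 = 89
  a_8 = -2·89 + -2·-39 + 3·5 = -85
  a_9 = -2·-85 + -2·89 + 3·-39 = -125
  a_10 = -2·-125 + -2·-85 + 3·89 = 687
  a_11 = -2·687 + -2·-125 + 3·-85 = -1379
  a_12 = -2·-1379 + -2·687 + 3·-125 = 1009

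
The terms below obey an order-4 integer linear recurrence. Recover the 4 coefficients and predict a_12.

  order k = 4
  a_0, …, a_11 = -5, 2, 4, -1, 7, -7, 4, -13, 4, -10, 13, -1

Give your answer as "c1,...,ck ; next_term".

0,1,-1,-1 ; 19

  a_4 = 0·-1 + 1·4 + -1·2 + -1·-5 = 7
  a_5 = 0·7 + 1·-1 + -1·4 + -1·2 = -7
  a_6 = 0·-7 + 1·7 + -1·-1 + -1·4 = 4
  a_7 = 0·4 + 1·-7 + -1·7 + -1·-1 = -13
  a_8 = 0·-13 + 1·4 + -1·-7 + -1·7 = 4
  a_9 = 0·4 + 1·-13 + -1·4 + -1·-7 = -10
  a_10 = 0·-10 + 1·4 + -1·-13 + -1·4 = 13
  a_11 = 0·13 + 1·-10 + -1·4 + -1·-13 = -1
  a_12 = 0·-1 + 1·13 + -1·-10 + -1·4 = 19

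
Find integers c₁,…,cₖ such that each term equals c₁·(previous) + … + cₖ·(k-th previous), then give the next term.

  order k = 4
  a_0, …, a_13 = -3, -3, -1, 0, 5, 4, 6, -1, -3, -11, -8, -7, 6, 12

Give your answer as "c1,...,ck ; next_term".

0,1,-1,-1 ; 21

  a_4 = 0·0 + 1·-1 + -1·-3 + -1·-3 = 5
  a_5 = 0·5 + 1·0 + -1·-1 + -1·-3 = 4
  a_6 = 0·4 + 1·5 + -1·0 + -1·-1 = 6
  a_7 = 0·6 + 1·4 + -1·5 + -1·0 = -1
  a_8 = 0·-1 + 1·6 + -1·4 + -1·5 = -3
  a_9 = 0·-3 + 1·-1 + -1·6 + -1·4 = -11
  a_10 = 0·-11 + 1·-3 + -1·-1 + -1·6 = -8
  a_11 = 0·-8 + 1·-11 + -1·-3 + -1·-1 = -7
  a_12 = 0·-7 + 1·-8 + -1·-11 + -1·-3 = 6
  a_13 = 0·6 + 1·-7 + -1·-8 + -1·-11 = 12
  a_14 = 0·12 + 1·6 + -1·-7 + -1·-8 = 21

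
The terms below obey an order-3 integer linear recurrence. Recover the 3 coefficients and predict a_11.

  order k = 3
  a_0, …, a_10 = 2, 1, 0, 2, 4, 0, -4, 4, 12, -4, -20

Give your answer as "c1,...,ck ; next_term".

1,-2,2 ; 12

  a_3 = 1·0 + -2·1 + 2·2 = 2
  a_4 = 1·2 + -2·0 + 2·1 = 4
  a_5 = 1·4 + -2·2 + 2·0 = 0
  a_6 = 1·0 + -2·4 + 2·2 = -4
  a_7 = 1·-4 + -2·0 + 2·4 = 4
  a_8 = 1·4 + -2·-4 + 2·0 = 12
  a_9 = 1·12 + -2·4 + 2·-4 = -4
  a_10 = 1·-4 + -2·12 + 2·4 = -20
  a_11 = 1·-20 + -2·-4 + 2·12 = 12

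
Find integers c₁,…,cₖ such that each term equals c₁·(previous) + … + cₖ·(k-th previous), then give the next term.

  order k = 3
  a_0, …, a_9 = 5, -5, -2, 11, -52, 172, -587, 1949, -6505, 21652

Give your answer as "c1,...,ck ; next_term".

  a_3 = -3·-2 + 2·-5 + 3·5 = 11
  a_4 = -3·11 + 2·-2 + 3·-5 = -52
  a_5 = -3·-52 + 2·11 + 3·-2 = 172
  a_6 = -3·172 + 2·-52 + 3·11 = -587
  a_7 = -3·-587 + 2·172 + 3·-52 = 1949
  a_8 = -3·1949 + 2·-587 + 3·172 = -6505
  a_9 = -3·-6505 + 2·1949 + 3·-587 = 21652
  a_10 = -3·21652 + 2·-6505 + 3·1949 = -72119

-3,2,3 ; -72119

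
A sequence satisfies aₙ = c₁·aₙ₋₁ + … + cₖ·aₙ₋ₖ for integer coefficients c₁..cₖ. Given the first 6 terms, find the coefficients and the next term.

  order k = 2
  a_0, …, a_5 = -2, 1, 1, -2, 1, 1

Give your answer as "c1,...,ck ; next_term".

  a_2 = -1·1 + -1·-2 = 1
  a_3 = -1·1 + -1·1 = -2
  a_4 = -1·-2 + -1·1 = 1
  a_5 = -1·1 + -1·-2 = 1
  a_6 = -1·1 + -1·1 = -2

-1,-1 ; -2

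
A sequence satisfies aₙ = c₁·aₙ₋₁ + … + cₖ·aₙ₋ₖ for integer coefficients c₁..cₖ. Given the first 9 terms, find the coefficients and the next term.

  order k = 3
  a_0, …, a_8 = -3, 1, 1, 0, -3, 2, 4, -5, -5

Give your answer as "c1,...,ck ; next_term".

-1,-2,-1 ; 11

  a_3 = -1·1 + -2·1 + -1·-3 = 0
  a_4 = -1·0 + -2·1 + -1·1 = -3
  a_5 = -1·-3 + -2·0 + -1·1 = 2
  a_6 = -1·2 + -2·-3 + -1·0 = 4
  a_7 = -1·4 + -2·2 + -1·-3 = -5
  a_8 = -1·-5 + -2·4 + -1·2 = -5
  a_9 = -1·-5 + -2·-5 + -1·4 = 11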